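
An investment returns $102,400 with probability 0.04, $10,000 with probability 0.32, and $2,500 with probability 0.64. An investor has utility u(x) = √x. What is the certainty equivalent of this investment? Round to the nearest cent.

$5,898.24

E[u] = 0.04·√102400 + 0.32·√10000 + 0.64·√2500 = 0.04·320 + 0.32·100 + 0.64·50 = 76.8
CE = (76.8)² = 5898.24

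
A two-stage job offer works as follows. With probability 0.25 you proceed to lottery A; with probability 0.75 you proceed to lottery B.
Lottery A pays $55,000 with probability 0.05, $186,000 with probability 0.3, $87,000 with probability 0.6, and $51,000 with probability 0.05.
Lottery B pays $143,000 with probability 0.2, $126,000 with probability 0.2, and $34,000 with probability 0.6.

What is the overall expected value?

EV(A) = 0.05 × 55000 + 0.3 × 186000 + 0.6 × 87000 + 0.05 × 51000 = 2750 + 55800 + 52200 + 2550 = 113300
EV(B) = 0.2 × 143000 + 0.2 × 126000 + 0.6 × 34000 = 28600 + 25200 + 20400 = 74200
Overall = 0.25 × 113300 + 0.75 × 74200 = 28325 + 55650 = 83975

$83,975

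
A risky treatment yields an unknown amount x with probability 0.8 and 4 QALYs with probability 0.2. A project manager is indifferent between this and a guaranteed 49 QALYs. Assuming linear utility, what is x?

x = 60.25 QALYs

0.8·x + 0.2·4 = 49
0.8·x = 49 − 0.8 = 48.2
x = 48.2 / 0.8 = 60.25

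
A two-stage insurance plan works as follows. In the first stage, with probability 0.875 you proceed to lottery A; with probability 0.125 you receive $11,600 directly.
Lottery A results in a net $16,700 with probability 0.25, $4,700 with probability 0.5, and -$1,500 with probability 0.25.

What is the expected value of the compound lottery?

EV(A) = 0.25 × 16700 + 0.5 × 4700 + 0.25 × (-1500) = 4175 + 2350 − 375 = 6150
Branch B: 11600 (certain)
Overall = 0.875 × 6150 + 0.125 × 11600 = 5381.25 + 1450 = 6831.25

$6,831.25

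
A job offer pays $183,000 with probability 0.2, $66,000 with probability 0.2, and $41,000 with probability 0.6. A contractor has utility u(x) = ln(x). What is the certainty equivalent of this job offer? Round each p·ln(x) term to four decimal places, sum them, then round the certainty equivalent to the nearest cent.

E[u] = 0.2·ln(183000) + 0.2·ln(66000) + 0.6·ln(41000) = 2.4234 + 2.2195 + 6.3728 = 11.0157
CE = e^11.0157 ≈ 60821.58

$60,821.58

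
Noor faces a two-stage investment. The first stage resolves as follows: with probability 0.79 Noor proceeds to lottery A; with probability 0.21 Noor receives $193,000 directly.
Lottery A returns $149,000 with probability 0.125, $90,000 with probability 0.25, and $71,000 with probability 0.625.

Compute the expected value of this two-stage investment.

EV(A) = 0.125 × 149000 + 0.25 × 90000 + 0.625 × 71000 = 18625 + 22500 + 44375 = 85500
Branch B: 193000 (certain)
Overall = 0.79 × 85500 + 0.21 × 193000 = 67545 + 40530 = 108075

$108,075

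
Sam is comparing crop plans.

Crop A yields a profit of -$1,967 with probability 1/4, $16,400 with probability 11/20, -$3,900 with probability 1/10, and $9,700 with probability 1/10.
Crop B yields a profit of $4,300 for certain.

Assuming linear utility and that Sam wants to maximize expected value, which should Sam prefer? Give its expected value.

Crop A ($9,108.25)

Crop A = 1/4 × (-1967) + 11/20 × 16400 + 1/10 × (-3900) + 1/10 × 9700 = -491.75 + 9020 − 390 + 970 = 9108.25
Crop B: 4300 (certain)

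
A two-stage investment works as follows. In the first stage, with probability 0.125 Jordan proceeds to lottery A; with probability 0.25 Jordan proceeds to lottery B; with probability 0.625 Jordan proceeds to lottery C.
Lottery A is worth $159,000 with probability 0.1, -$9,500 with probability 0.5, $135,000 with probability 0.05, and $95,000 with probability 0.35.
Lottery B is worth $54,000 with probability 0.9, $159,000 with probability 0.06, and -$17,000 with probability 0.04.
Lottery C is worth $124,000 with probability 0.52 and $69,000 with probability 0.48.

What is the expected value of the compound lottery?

EV(A) = 0.1 × 159000 + 0.5 × (-9500) + 0.05 × 135000 + 0.35 × 95000 = 15900 − 4750 + 6750 + 33250 = 51150
EV(B) = 0.9 × 54000 + 0.06 × 159000 + 0.04 × (-17000) = 48600 + 9540 − 680 = 57460
EV(C) = 0.52 × 124000 + 0.48 × 69000 = 64480 + 33120 = 97600
Overall = 0.125 × 51150 + 0.25 × 57460 + 0.625 × 97600 = 6393.75 + 14365 + 61000 = 81758.75

$81,758.75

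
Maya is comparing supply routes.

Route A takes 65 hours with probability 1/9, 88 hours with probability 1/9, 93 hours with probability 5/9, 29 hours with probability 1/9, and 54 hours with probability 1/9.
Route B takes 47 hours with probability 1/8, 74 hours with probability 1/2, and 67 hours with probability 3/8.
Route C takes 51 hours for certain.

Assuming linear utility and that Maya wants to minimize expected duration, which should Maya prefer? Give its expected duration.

Route C (51 hours)

Route A = 1/9 × 65 + 1/9 × 88 + 5/9 × 93 + 1/9 × 29 + 1/9 × 54 = 7.2222 + 9.7778 + 51.6667 + 3.2222 + 6 = 77.8889
Route B = 1/8 × 47 + 1/2 × 74 + 3/8 × 67 = 5.875 + 37 + 25.125 = 68
Route C: 51 (certain)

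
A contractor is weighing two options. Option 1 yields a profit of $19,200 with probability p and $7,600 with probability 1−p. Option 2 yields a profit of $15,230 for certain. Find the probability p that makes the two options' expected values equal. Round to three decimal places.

p·19200 + (1−p)·7600 = 15230
11600p + 7600 = 15230
p = (15230 − 7600) / 11600

p = 0.658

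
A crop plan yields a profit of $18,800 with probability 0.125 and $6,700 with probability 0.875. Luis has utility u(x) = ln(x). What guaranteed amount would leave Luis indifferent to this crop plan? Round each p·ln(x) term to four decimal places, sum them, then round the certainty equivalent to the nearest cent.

E[u] = 0.125·ln(18800) + 0.875·ln(6700) = 1.2302 + 7.7086 = 8.9388
CE = e^8.9388 ≈ 7622.05

$7,622.05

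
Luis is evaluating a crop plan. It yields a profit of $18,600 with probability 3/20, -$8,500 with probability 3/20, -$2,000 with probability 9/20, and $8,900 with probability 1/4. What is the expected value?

EV = 3/20 × 18600 + 3/20 × (-8500) + 9/20 × (-2000) + 1/4 × 8900 = 2790 − 1275 − 900 + 2225 = 2840

$2,840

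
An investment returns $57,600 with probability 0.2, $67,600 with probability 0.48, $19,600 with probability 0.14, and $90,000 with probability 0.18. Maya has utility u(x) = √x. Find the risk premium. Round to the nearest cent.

E[u] = 0.2·√57600 + 0.48·√67600 + 0.14·√19600 + 0.18·√90000 = 0.2·240 + 0.48·260 + 0.14·140 + 0.18·300 = 246.4
CE = (246.4)² = 60712.96
Risk premium = EV − CE = 62912 − 60712.96 = 2199.04

$2,199.04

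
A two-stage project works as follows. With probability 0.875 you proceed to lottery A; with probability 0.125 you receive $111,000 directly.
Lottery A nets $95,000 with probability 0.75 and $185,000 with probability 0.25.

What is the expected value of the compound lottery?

EV(A) = 0.75 × 95000 + 0.25 × 185000 = 71250 + 46250 = 117500
Branch B: 111000 (certain)
Overall = 0.875 × 117500 + 0.125 × 111000 = 102812.5 + 13875 = 116687.5

$116,687.50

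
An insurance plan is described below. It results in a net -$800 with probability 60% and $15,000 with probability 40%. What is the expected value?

$5,520

EV = 0.6 × (-800) + 0.4 × 15000 = -480 + 6000 = 5520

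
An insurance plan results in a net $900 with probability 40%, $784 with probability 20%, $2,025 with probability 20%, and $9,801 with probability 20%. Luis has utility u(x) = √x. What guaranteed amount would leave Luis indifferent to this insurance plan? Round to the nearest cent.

E[u] = 0.4·√900 + 0.2·√784 + 0.2·√2025 + 0.2·√9801 = 0.4·30 + 0.2·28 + 0.2·45 + 0.2·99 = 46.4
CE = (46.4)² = 2152.96

$2,152.96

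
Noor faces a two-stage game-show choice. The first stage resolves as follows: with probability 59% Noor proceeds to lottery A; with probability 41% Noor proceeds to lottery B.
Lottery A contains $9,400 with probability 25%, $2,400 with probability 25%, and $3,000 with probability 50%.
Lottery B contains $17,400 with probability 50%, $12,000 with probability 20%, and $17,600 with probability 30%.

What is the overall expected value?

EV(A) = 0.25 × 9400 + 0.25 × 2400 + 0.5 × 3000 = 2350 + 600 + 1500 = 4450
EV(B) = 0.5 × 17400 + 0.2 × 12000 + 0.3 × 17600 = 8700 + 2400 + 5280 = 16380
Overall = 0.59 × 4450 + 0.41 × 16380 = 2625.5 + 6715.8 = 9341.3

$9,341.30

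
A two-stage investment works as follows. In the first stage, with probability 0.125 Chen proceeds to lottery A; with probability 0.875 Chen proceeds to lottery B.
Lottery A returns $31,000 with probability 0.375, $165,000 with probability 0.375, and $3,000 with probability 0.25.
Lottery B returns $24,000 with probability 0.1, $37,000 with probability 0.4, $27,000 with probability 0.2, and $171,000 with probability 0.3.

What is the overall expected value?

EV(A) = 0.375 × 31000 + 0.375 × 165000 + 0.25 × 3000 = 11625 + 61875 + 750 = 74250
EV(B) = 0.1 × 24000 + 0.4 × 37000 + 0.2 × 27000 + 0.3 × 171000 = 2400 + 14800 + 5400 + 51300 = 73900
Overall = 0.125 × 74250 + 0.875 × 73900 = 9281.25 + 64662.5 = 73943.75

$73,943.75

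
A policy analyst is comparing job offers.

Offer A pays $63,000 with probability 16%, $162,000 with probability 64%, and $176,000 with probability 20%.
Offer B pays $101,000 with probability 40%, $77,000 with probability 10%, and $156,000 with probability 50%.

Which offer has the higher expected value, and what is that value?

Offer A ($148,960)

Offer A = 0.16 × 63000 + 0.64 × 162000 + 0.2 × 176000 = 10080 + 103680 + 35200 = 148960
Offer B = 0.4 × 101000 + 0.1 × 77000 + 0.5 × 156000 = 40400 + 7700 + 78000 = 126100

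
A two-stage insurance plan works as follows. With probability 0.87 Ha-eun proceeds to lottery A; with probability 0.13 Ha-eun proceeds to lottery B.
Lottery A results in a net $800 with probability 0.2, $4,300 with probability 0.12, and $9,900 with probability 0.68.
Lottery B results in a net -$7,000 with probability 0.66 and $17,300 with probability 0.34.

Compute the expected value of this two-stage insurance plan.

EV(A) = 0.2 × 800 + 0.12 × 4300 + 0.68 × 9900 = 160 + 516 + 6732 = 7408
EV(B) = 0.66 × (-7000) + 0.34 × 17300 = -4620 + 5882 = 1262
Overall = 0.87 × 7408 + 0.13 × 1262 = 6444.96 + 164.06 = 6609.02

$6,609.02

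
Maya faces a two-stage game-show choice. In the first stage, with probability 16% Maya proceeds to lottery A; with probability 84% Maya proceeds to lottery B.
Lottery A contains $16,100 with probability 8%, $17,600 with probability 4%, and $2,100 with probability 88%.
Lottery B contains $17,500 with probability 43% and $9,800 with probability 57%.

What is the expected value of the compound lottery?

EV(A) = 0.08 × 16100 + 0.04 × 17600 + 0.88 × 2100 = 1288 + 704 + 1848 = 3840
EV(B) = 0.43 × 17500 + 0.57 × 9800 = 7525 + 5586 = 13111
Overall = 0.16 × 3840 + 0.84 × 13111 = 614.4 + 11013.24 = 11627.64

$11,627.64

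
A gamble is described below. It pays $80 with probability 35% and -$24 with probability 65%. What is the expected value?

EV = 0.35 × 80 + 0.65 × (-24) = 28 − 15.6 = 12.4

$12.40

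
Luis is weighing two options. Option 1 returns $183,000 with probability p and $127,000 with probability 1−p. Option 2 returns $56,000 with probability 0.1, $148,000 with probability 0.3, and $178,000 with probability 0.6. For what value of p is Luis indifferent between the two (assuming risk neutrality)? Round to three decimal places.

p = 0.532

EV(Option 2) = 0.1 × 56000 + 0.3 × 148000 + 0.6 × 178000 = 5600 + 44400 + 106800 = 156800
p·183000 + (1−p)·127000 = 156800
56000p + 127000 = 156800
p = (156800 − 127000) / 56000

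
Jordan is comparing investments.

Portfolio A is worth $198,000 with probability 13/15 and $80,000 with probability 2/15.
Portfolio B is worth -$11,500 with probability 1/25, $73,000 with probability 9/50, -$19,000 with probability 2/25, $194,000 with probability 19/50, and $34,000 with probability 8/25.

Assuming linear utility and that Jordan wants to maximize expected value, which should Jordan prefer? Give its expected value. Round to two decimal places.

Portfolio A = 13/15 × 198000 + 2/15 × 80000 = 171600 + 10666.6667 = 182266.6667
Portfolio B = 1/25 × (-11500) + 9/50 × 73000 + 2/25 × (-19000) + 19/50 × 194000 + 8/25 × 34000 = -460 + 13140 − 1520 + 73720 + 10880 = 95760

Portfolio A ($182,266.67)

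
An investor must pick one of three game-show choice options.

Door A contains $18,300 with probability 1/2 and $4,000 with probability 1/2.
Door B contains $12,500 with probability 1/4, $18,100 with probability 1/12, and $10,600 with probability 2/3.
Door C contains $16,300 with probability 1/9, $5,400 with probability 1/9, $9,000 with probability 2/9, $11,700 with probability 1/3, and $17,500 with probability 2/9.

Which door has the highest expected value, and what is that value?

Door A = 1/2 × 18300 + 1/2 × 4000 = 9150 + 2000 = 11150
Door B = 1/4 × 12500 + 1/12 × 18100 + 2/3 × 10600 = 3125 + 1508.3333 + 7066.6667 = 11700
Door C = 1/9 × 16300 + 1/9 × 5400 + 2/9 × 9000 + 1/3 × 11700 + 2/9 × 17500 = 1811.1111 + 600 + 2000 + 3900 + 3888.8889 = 12200

Door C ($12,200)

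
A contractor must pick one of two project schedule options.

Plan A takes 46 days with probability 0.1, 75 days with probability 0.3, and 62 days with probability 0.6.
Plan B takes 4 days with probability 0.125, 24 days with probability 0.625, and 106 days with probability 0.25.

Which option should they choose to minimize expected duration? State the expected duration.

Plan B (42 days)

Plan A = 0.1 × 46 + 0.3 × 75 + 0.6 × 62 = 4.6 + 22.5 + 37.2 = 64.3
Plan B = 0.125 × 4 + 0.625 × 24 + 0.25 × 106 = 0.5 + 15 + 26.5 = 42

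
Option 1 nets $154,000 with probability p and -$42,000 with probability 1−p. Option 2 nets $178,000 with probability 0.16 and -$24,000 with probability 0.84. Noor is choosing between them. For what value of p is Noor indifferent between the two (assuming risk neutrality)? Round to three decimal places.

p = 0.257

EV(Option 2) = 0.16 × 178000 + 0.84 × (-24000) = 28480 − 20160 = 8320
p·154000 + (1−p)·(-42000) = 8320
196000p − 42000 = 8320
p = (8320 + 42000) / 196000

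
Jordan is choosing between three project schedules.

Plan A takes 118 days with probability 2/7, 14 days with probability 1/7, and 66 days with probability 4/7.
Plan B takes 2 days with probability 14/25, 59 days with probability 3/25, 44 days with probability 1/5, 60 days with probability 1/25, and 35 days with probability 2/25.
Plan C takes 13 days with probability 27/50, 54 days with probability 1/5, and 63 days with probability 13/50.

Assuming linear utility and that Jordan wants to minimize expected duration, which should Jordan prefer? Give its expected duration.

Plan A = 2/7 × 118 + 1/7 × 14 + 4/7 × 66 = 33.7143 + 2 + 37.7143 = 73.4286
Plan B = 14/25 × 2 + 3/25 × 59 + 1/5 × 44 + 1/25 × 60 + 2/25 × 35 = 1.12 + 7.08 + 8.8 + 2.4 + 2.8 = 22.2
Plan C = 27/50 × 13 + 1/5 × 54 + 13/50 × 63 = 7.02 + 10.8 + 16.38 = 34.2

Plan B (22.2 days)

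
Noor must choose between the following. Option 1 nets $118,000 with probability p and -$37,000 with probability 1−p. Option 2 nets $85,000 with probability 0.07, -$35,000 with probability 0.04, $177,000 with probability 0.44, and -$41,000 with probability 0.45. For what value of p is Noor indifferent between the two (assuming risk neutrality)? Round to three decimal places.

p = 0.651

EV(Option 2) = 0.07 × 85000 + 0.04 × (-35000) + 0.44 × 177000 + 0.45 × (-41000) = 5950 − 1400 + 77880 − 18450 = 63980
p·118000 + (1−p)·(-37000) = 63980
155000p − 37000 = 63980
p = (63980 + 37000) / 155000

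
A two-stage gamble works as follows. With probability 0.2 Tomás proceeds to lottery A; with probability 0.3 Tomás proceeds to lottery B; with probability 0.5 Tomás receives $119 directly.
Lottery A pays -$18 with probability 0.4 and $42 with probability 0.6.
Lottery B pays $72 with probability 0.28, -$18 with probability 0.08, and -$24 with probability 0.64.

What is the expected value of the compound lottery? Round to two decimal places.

EV(A) = 0.4 × (-18) + 0.6 × 42 = -7.2 + 25.2 = 18
EV(B) = 0.28 × 72 + 0.08 × (-18) + 0.64 × (-24) = 20.16 − 1.44 − 15.36 = 3.36
Branch C: 119 (certain)
Overall = 0.2 × 18 + 0.3 × 3.36 + 0.5 × 119 = 3.6 + 1.008 + 59.5 = 64.108

$64.11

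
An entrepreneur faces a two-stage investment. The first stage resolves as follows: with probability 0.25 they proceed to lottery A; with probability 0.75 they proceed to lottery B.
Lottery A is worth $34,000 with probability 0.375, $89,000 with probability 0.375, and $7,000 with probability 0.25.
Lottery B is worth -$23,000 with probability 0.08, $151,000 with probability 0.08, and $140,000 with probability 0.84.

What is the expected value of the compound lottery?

EV(A) = 0.375 × 34000 + 0.375 × 89000 + 0.25 × 7000 = 12750 + 33375 + 1750 = 47875
EV(B) = 0.08 × (-23000) + 0.08 × 151000 + 0.84 × 140000 = -1840 + 12080 + 117600 = 127840
Overall = 0.25 × 47875 + 0.75 × 127840 = 11968.75 + 95880 = 107848.75

$107,848.75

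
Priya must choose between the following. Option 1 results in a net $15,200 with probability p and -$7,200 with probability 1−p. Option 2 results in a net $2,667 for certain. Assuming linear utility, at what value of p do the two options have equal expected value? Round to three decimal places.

p·15200 + (1−p)·(-7200) = 2667
22400p − 7200 = 2667
p = (2667 + 7200) / 22400

p = 0.440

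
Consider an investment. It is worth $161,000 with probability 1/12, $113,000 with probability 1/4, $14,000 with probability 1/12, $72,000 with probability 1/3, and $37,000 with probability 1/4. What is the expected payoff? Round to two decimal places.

$76,083.33

EV = 1/12 × 161000 + 1/4 × 113000 + 1/12 × 14000 + 1/3 × 72000 + 1/4 × 37000 = 13416.6667 + 28250 + 1166.6667 + 24000 + 9250 = 76083.3333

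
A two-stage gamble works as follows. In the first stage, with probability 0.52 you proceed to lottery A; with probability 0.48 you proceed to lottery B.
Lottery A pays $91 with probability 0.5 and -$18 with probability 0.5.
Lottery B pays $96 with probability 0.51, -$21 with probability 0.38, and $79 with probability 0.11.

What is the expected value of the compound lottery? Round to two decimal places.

$42.82

EV(A) = 0.5 × 91 + 0.5 × (-18) = 45.5 − 9 = 36.5
EV(B) = 0.51 × 96 + 0.38 × (-21) + 0.11 × 79 = 48.96 − 7.98 + 8.69 = 49.67
Overall = 0.52 × 36.5 + 0.48 × 49.67 = 18.98 + 23.8416 = 42.8216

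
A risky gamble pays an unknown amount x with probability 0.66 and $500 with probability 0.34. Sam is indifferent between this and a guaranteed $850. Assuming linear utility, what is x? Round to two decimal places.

0.66·x + 0.34·500 = 850
0.66·x = 850 − 170 = 680
x = 680 / 0.66 = 1030.3030

x = $1,030.30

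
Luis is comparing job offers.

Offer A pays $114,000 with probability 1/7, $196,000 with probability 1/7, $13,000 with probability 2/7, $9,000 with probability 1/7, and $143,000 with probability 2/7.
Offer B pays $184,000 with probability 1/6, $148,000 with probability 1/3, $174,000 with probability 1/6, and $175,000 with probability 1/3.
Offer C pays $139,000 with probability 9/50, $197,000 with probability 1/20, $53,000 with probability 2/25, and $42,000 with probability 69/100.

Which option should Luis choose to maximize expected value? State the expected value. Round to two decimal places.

Offer B ($167,333.33)

Offer A = 1/7 × 114000 + 1/7 × 196000 + 2/7 × 13000 + 1/7 × 9000 + 2/7 × 143000 = 16285.7143 + 28000 + 3714.2857 + 1285.7143 + 40857.1429 = 90142.8571
Offer B = 1/6 × 184000 + 1/3 × 148000 + 1/6 × 174000 + 1/3 × 175000 = 30666.6667 + 49333.3333 + 29000 + 58333.3333 = 167333.3333
Offer C = 9/50 × 139000 + 1/20 × 197000 + 2/25 × 53000 + 69/100 × 42000 = 25020 + 9850 + 4240 + 28980 = 68090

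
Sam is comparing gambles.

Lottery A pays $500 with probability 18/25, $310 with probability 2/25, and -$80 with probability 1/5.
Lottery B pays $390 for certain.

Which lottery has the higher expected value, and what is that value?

Lottery A = 18/25 × 500 + 2/25 × 310 + 1/5 × (-80) = 360 + 24.8 − 16 = 368.8
Lottery B: 390 (certain)

Lottery B ($390)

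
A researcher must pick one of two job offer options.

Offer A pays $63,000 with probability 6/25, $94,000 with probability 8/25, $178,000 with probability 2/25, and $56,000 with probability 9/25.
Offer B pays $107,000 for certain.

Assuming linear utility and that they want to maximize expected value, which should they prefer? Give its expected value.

Offer A = 6/25 × 63000 + 8/25 × 94000 + 2/25 × 178000 + 9/25 × 56000 = 15120 + 30080 + 14240 + 20160 = 79600
Offer B: 107000 (certain)

Offer B ($107,000)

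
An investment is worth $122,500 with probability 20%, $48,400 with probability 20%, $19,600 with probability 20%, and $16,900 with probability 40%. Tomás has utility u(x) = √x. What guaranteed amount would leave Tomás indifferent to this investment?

E[u] = 0.2·√122500 + 0.2·√48400 + 0.2·√19600 + 0.4·√16900 = 0.2·350 + 0.2·220 + 0.2·140 + 0.4·130 = 194
CE = (194)² = 37636

$37,636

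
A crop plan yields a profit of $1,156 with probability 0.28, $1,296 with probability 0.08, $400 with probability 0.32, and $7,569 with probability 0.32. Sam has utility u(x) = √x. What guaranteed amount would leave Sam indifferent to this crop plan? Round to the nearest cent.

$2,175.29

E[u] = 0.28·√1156 + 0.08·√1296 + 0.32·√400 + 0.32·√7569 = 0.28·34 + 0.08·36 + 0.32·20 + 0.32·87 = 46.64
CE = (46.64)² = 2175.2896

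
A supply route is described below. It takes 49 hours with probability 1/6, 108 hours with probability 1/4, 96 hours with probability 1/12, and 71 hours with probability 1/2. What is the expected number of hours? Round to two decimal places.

EV = 1/6 × 49 + 1/4 × 108 + 1/12 × 96 + 1/2 × 71 = 8.1667 + 27 + 8 + 35.5 = 78.6667

78.67 hours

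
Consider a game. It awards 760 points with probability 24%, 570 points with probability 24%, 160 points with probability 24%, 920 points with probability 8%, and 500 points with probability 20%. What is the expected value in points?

EV = 0.24 × 760 + 0.24 × 570 + 0.24 × 160 + 0.08 × 920 + 0.2 × 500 = 182.4 + 136.8 + 38.4 + 73.6 + 100 = 531.2

531.2 points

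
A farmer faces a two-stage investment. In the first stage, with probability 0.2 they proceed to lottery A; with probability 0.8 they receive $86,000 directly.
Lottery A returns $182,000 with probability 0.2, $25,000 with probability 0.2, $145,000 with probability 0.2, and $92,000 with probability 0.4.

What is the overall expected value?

EV(A) = 0.2 × 182000 + 0.2 × 25000 + 0.2 × 145000 + 0.4 × 92000 = 36400 + 5000 + 29000 + 36800 = 107200
Branch B: 86000 (certain)
Overall = 0.2 × 107200 + 0.8 × 86000 = 21440 + 68800 = 90240

$90,240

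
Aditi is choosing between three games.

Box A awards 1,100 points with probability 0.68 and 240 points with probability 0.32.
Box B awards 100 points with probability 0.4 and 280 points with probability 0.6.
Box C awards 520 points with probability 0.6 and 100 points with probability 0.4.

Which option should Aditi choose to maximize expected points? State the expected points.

Box A (824.8 points)

Box A = 0.68 × 1100 + 0.32 × 240 = 748 + 76.8 = 824.8
Box B = 0.4 × 100 + 0.6 × 280 = 40 + 168 = 208
Box C = 0.6 × 520 + 0.4 × 100 = 312 + 40 = 352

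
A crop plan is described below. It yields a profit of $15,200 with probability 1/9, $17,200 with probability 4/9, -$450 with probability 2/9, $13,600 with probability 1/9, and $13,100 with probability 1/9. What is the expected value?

EV = 1/9 × 15200 + 4/9 × 17200 + 2/9 × (-450) + 1/9 × 13600 + 1/9 × 13100 = 1688.8889 + 7644.4444 − 100 + 1511.1111 + 1455.5556 = 12200

$12,200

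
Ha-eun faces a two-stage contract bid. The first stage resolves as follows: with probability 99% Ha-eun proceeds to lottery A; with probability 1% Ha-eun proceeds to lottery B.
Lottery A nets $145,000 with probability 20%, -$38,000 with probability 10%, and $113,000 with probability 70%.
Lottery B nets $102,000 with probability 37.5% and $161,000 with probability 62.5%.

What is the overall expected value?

$104,645.75

EV(A) = 0.2 × 145000 + 0.1 × (-38000) + 0.7 × 113000 = 29000 − 3800 + 79100 = 104300
EV(B) = 0.375 × 102000 + 0.625 × 161000 = 38250 + 100625 = 138875
Overall = 0.99 × 104300 + 0.01 × 138875 = 103257 + 1388.75 = 104645.75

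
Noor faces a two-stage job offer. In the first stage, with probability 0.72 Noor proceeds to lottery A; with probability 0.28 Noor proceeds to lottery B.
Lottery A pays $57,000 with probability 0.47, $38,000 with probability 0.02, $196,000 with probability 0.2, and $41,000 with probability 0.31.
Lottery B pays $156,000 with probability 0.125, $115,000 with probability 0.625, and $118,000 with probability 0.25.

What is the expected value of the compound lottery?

EV(A) = 0.47 × 57000 + 0.02 × 38000 + 0.2 × 196000 + 0.31 × 41000 = 26790 + 760 + 39200 + 12710 = 79460
EV(B) = 0.125 × 156000 + 0.625 × 115000 + 0.25 × 118000 = 19500 + 71875 + 29500 = 120875
Overall = 0.72 × 79460 + 0.28 × 120875 = 57211.2 + 33845 = 91056.2

$91,056.20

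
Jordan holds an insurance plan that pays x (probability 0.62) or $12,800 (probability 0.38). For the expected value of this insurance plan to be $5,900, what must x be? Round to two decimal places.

0.62·x + 0.38·12800 = 5900
0.62·x = 5900 − 4864 = 1036
x = 1036 / 0.62 = 1670.9677

x = $1,670.97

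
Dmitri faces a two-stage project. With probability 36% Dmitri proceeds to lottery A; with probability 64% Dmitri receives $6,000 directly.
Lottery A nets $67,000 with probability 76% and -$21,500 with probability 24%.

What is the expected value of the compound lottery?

EV(A) = 0.76 × 67000 + 0.24 × (-21500) = 50920 − 5160 = 45760
Branch B: 6000 (certain)
Overall = 0.36 × 45760 + 0.64 × 6000 = 16473.6 + 3840 = 20313.6

$20,313.60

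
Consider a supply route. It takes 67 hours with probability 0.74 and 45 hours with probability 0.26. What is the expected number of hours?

61.28 hours

EV = 0.74 × 67 + 0.26 × 45 = 49.58 + 11.7 = 61.28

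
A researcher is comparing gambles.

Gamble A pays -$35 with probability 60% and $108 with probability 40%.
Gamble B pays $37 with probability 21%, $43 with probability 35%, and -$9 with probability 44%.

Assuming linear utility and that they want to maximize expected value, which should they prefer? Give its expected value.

Gamble A ($22.20)

Gamble A = 0.6 × (-35) + 0.4 × 108 = -21 + 43.2 = 22.2
Gamble B = 0.21 × 37 + 0.35 × 43 + 0.44 × (-9) = 7.77 + 15.05 − 3.96 = 18.86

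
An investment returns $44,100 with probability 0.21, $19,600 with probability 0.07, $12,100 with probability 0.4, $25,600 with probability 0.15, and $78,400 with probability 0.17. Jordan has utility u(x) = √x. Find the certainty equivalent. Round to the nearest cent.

$28,730.25

E[u] = 0.21·√44100 + 0.07·√19600 + 0.4·√12100 + 0.15·√25600 + 0.17·√78400 = 0.21·210 + 0.07·140 + 0.4·110 + 0.15·160 + 0.17·280 = 169.5
CE = (169.5)² = 28730.25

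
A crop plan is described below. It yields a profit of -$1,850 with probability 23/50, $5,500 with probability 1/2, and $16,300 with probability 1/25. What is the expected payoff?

EV = 23/50 × (-1850) + 1/2 × 5500 + 1/25 × 16300 = -851 + 2750 + 652 = 2551

$2,551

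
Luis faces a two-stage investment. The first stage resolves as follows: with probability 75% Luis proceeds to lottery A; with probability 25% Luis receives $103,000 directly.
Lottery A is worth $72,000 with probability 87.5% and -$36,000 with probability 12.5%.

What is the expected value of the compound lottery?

$69,625

EV(A) = 0.875 × 72000 + 0.125 × (-36000) = 63000 − 4500 = 58500
Branch B: 103000 (certain)
Overall = 0.75 × 58500 + 0.25 × 103000 = 43875 + 25750 = 69625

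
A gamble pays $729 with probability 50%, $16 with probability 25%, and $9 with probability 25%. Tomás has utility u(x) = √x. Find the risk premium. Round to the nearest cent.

E[u] = 0.5·√729 + 0.25·√16 + 0.25·√9 = 0.5·27 + 0.25·4 + 0.25·3 = 15.25
CE = (15.25)² = 232.5625
Risk premium = EV − CE = 370.75 − 232.5625 = 138.1875

$138.19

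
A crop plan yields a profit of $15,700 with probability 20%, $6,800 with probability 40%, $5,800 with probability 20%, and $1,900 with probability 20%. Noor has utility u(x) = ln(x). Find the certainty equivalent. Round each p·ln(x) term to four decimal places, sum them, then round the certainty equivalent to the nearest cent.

E[u] = 0.2·ln(15700) + 0.4·ln(6800) + 0.2·ln(5800) + 0.2·ln(1900) = 1.9323 + 3.5299 + 1.7331 + 1.5099 = 8.7052
CE = e^8.7052 ≈ 6034.21

$6,034.21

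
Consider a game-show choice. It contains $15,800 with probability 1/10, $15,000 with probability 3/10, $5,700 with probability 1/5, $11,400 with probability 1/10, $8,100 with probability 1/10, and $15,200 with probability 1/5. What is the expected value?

$12,210

EV = 1/10 × 15800 + 3/10 × 15000 + 1/5 × 5700 + 1/10 × 11400 + 1/10 × 8100 + 1/5 × 15200 = 1580 + 4500 + 1140 + 1140 + 810 + 3040 = 12210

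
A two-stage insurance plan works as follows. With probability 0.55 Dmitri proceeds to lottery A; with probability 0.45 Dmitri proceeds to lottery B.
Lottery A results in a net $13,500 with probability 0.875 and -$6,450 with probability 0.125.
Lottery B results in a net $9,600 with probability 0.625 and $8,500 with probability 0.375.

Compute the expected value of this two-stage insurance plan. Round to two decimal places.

$10,187.81

EV(A) = 0.875 × 13500 + 0.125 × (-6450) = 11812.5 − 806.25 = 11006.25
EV(B) = 0.625 × 9600 + 0.375 × 8500 = 6000 + 3187.5 = 9187.5
Overall = 0.55 × 11006.25 + 0.45 × 9187.5 = 6053.4375 + 4134.375 = 10187.8125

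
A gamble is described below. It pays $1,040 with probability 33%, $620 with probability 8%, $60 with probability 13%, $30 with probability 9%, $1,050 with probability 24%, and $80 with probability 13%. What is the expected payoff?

$665.70

EV = 0.33 × 1040 + 0.08 × 620 + 0.13 × 60 + 0.09 × 30 + 0.24 × 1050 + 0.13 × 80 = 343.2 + 49.6 + 7.8 + 2.7 + 252 + 10.4 = 665.7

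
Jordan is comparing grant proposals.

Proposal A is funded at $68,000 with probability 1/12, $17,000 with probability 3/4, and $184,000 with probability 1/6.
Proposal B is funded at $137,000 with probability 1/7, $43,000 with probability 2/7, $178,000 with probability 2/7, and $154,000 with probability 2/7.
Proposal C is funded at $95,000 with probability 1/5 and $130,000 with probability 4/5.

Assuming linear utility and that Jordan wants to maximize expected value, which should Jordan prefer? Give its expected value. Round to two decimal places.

Proposal A = 1/12 × 68000 + 3/4 × 17000 + 1/6 × 184000 = 5666.6667 + 12750 + 30666.6667 = 49083.3333
Proposal B = 1/7 × 137000 + 2/7 × 43000 + 2/7 × 178000 + 2/7 × 154000 = 19571.4286 + 12285.7143 + 50857.1429 + 44000 = 126714.2857
Proposal C = 1/5 × 95000 + 4/5 × 130000 = 19000 + 104000 = 123000

Proposal B ($126,714.29)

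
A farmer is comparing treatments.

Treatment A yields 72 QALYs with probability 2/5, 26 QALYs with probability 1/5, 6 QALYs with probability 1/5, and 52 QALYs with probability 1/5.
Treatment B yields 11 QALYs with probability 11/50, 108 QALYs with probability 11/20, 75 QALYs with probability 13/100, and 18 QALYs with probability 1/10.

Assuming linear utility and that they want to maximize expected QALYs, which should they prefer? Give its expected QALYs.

Treatment B (73.37 QALYs)

Treatment A = 2/5 × 72 + 1/5 × 26 + 1/5 × 6 + 1/5 × 52 = 28.8 + 5.2 + 1.2 + 10.4 = 45.6
Treatment B = 11/50 × 11 + 11/20 × 108 + 13/100 × 75 + 1/10 × 18 = 2.42 + 59.4 + 9.75 + 1.8 = 73.37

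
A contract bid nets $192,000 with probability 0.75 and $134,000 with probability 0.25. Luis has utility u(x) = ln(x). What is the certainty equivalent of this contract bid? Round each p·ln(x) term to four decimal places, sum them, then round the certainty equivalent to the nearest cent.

$175,483.45

E[u] = 0.75·ln(192000) + 0.25·ln(134000) = 9.1239 + 2.9514 = 12.0753
CE = e^12.0753 ≈ 175483.45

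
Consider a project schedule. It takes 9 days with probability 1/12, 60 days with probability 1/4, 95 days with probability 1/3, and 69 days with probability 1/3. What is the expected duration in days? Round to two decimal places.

EV = 1/12 × 9 + 1/4 × 60 + 1/3 × 95 + 1/3 × 69 = 0.75 + 15 + 31.6667 + 23 = 70.4167

70.42 days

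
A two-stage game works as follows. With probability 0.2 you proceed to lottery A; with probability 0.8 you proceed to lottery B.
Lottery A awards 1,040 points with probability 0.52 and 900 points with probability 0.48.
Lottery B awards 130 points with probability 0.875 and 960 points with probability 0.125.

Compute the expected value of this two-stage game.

EV(A) = 0.52 × 1040 + 0.48 × 900 = 540.8 + 432 = 972.8
EV(B) = 0.875 × 130 + 0.125 × 960 = 113.75 + 120 = 233.75
Overall = 0.2 × 972.8 + 0.8 × 233.75 = 194.56 + 187 = 381.56

381.56 points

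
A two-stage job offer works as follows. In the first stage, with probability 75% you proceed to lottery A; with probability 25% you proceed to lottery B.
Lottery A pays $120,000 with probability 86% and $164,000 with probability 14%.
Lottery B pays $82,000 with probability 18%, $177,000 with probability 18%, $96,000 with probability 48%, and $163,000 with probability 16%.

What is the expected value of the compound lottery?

EV(A) = 0.86 × 120000 + 0.14 × 164000 = 103200 + 22960 = 126160
EV(B) = 0.18 × 82000 + 0.18 × 177000 + 0.48 × 96000 + 0.16 × 163000 = 14760 + 31860 + 46080 + 26080 = 118780
Overall = 0.75 × 126160 + 0.25 × 118780 = 94620 + 29695 = 124315

$124,315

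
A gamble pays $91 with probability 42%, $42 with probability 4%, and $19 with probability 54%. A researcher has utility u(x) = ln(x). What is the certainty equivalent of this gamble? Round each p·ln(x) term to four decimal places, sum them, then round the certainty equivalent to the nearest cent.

E[u] = 0.42·ln(91) + 0.04·ln(42) + 0.54·ln(19) = 1.8946 + 0.1495 + 1.5900 = 3.6341
CE = e^3.6341 ≈ 37.87

$37.87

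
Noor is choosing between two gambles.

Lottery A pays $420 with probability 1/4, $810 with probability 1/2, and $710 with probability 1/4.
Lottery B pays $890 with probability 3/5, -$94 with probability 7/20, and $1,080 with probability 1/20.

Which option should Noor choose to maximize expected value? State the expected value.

Lottery A = 1/4 × 420 + 1/2 × 810 + 1/4 × 710 = 105 + 405 + 177.5 = 687.5
Lottery B = 3/5 × 890 + 7/20 × (-94) + 1/20 × 1080 = 534 − 32.9 + 54 = 555.1

Lottery A ($687.50)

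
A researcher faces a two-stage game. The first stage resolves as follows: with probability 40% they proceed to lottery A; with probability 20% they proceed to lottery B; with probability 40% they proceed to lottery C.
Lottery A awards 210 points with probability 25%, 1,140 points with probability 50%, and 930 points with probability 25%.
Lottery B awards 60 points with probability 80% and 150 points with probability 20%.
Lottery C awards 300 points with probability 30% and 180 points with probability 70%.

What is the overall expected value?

EV(A) = 0.25 × 210 + 0.5 × 1140 + 0.25 × 930 = 52.5 + 570 + 232.5 = 855
EV(B) = 0.8 × 60 + 0.2 × 150 = 48 + 30 = 78
EV(C) = 0.3 × 300 + 0.7 × 180 = 90 + 126 = 216
Overall = 0.4 × 855 + 0.2 × 78 + 0.4 × 216 = 342 + 15.6 + 86.4 = 444

444 points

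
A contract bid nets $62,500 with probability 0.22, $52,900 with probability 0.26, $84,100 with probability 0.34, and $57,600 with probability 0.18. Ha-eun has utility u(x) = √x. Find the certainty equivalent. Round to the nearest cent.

E[u] = 0.22·√62500 + 0.26·√52900 + 0.34·√84100 + 0.18·√57600 = 0.22·250 + 0.26·230 + 0.34·290 + 0.18·240 = 256.6
CE = (256.6)² = 65843.56

$65,843.56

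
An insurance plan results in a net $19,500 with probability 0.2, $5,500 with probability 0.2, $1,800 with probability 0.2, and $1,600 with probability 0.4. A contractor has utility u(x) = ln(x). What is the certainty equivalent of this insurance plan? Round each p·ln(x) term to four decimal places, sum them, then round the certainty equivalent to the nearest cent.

$3,457.50

E[u] = 0.2·ln(19500) + 0.2·ln(5500) + 0.2·ln(1800) + 0.4·ln(1600) = 1.9756 + 1.7225 + 1.4991 + 2.9511 = 8.1483
CE = e^8.1483 ≈ 3457.50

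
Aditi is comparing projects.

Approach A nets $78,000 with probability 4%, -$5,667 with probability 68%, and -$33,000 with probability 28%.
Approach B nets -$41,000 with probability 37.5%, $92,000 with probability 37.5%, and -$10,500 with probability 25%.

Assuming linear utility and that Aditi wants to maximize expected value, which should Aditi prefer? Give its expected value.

Approach A = 0.04 × 78000 + 0.68 × (-5667) + 0.28 × (-33000) = 3120 − 3853.56 − 9240 = -9973.56
Approach B = 0.375 × (-41000) + 0.375 × 92000 + 0.25 × (-10500) = -15375 + 34500 − 2625 = 16500

Approach B ($16,500)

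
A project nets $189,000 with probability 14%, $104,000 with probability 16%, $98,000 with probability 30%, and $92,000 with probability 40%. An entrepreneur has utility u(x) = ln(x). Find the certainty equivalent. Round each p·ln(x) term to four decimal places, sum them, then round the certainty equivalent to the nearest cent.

E[u] = 0.14·ln(189000) + 0.16·ln(104000) + 0.3·ln(98000) + 0.4·ln(92000) = 1.7009 + 1.8483 + 3.4478 + 4.5718 = 11.5688
CE = e^11.5688 ≈ 105746.50

$105,746.50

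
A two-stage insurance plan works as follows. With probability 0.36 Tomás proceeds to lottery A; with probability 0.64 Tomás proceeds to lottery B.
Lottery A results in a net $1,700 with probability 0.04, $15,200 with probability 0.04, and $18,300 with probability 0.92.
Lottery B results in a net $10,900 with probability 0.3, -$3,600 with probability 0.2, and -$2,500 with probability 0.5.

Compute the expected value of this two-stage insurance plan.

EV(A) = 0.04 × 1700 + 0.04 × 15200 + 0.92 × 18300 = 68 + 608 + 16836 = 17512
EV(B) = 0.3 × 10900 + 0.2 × (-3600) + 0.5 × (-2500) = 3270 − 720 − 1250 = 1300
Overall = 0.36 × 17512 + 0.64 × 1300 = 6304.32 + 832 = 7136.32

$7,136.32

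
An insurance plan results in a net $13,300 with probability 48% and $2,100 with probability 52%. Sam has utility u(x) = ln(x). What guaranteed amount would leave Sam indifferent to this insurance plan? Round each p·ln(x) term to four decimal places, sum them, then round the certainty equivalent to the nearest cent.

E[u] = 0.48·ln(13300) + 0.52·ln(2100) = 4.5578 + 3.9778 = 8.5356
CE = e^8.5356 ≈ 5092.89

$5,092.89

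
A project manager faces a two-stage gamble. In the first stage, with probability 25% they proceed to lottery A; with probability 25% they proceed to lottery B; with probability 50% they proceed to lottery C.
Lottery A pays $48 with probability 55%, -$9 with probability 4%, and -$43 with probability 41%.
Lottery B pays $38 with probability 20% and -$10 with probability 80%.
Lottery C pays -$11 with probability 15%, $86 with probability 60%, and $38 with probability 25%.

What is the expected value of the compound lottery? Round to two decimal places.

$31.73

EV(A) = 0.55 × 48 + 0.04 × (-9) + 0.41 × (-43) = 26.4 − 0.36 − 17.63 = 8.41
EV(B) = 0.2 × 38 + 0.8 × (-10) = 7.6 − 8 = -0.4
EV(C) = 0.15 × (-11) + 0.6 × 86 + 0.25 × 38 = -1.65 + 51.6 + 9.5 = 59.45
Overall = 0.25 × 8.41 + 0.25 × (-0.4) + 0.5 × 59.45 = 2.1025 − 0.1 + 29.725 = 31.7275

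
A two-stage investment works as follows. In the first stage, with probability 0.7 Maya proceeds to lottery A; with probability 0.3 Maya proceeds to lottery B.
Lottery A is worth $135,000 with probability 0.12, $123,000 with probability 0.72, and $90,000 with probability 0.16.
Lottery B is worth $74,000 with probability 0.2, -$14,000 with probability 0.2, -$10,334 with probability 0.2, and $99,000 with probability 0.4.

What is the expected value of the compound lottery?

EV(A) = 0.12 × 135000 + 0.72 × 123000 + 0.16 × 90000 = 16200 + 88560 + 14400 = 119160
EV(B) = 0.2 × 74000 + 0.2 × (-14000) + 0.2 × (-10334) + 0.4 × 99000 = 14800 − 2800 − 2066.8 + 39600 = 49533.2
Overall = 0.7 × 119160 + 0.3 × 49533.2 = 83412 + 14859.96 = 98271.96

$98,271.96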